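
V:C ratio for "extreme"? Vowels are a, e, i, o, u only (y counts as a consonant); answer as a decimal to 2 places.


Word: "extreme"
Vowels (a,e,i,o,u): 3
Consonants: 4
Ratio = 3/4
= 0.75


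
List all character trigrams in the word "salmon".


Word: "salmon" (length 6)
Number of trigrams = 6 - 3 + 1 = 4
  Position 0: "sal"
  Position 1: "alm"
  Position 2: "lmo"
  Position 3: "mon"
Trigrams = "sal", "alm", "lmo", "mon"


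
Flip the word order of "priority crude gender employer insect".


Original: "priority crude gender employer insect"
Words (1..n): priority | crude | gender | employer | insect
Reversed (n..1): insect | employer | gender | crude | priority
Result = "insect employer gender crude priority"


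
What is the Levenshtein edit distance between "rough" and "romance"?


Word 1: "rough" (length 5)
Word 2: "romance" (length 7)
One optimal edit sequence (insert/delete/substitute each cost 1):
  1. keep 'r'
  2. keep 'o'
  3. insert 'm'  (+1)
  4. insert 'a'  (+1)
  5. substitute 'u' -> 'n'  (+1)
  6. substitute 'g' -> 'c'  (+1)
  7. substitute 'h' -> 'e'  (+1)
Total edit operations: 5
Edit distance = 5


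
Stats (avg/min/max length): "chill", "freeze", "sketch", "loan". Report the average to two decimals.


Lengths: "chill"=5, "freeze"=6, "sketch"=6, "loan"=4
Sum = 21, Count = 4
Average = 21/4 = 5.25
= avg=5.25, min=4, max=6


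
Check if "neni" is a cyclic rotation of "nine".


Word: "nine", Candidate: "neni"
Method: check if candidate is substring of word+word
"ninenine" contains "neni"? Yes
Is rotation = Yes


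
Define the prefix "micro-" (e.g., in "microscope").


Prefix: micro-
As in: microscope -> micro- + scope
Meaning = small


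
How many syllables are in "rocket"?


Word: "rocket"
Syllable breakdown: rock / et
Counting: 2 parts
= 2 syllables


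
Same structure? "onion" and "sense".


Pattern of "onion": [0, 1, 2, 0, 1]
Pattern of "sense": [0, 1, 2, 0, 1]
Patterns match
Same pattern = Yes


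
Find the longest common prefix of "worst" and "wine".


Word 1: "worst"
Word 2: "wine"
Comparing from start:
  Pos 0: 'w' == 'w'
  Pos 1: 'o' != 'i' (stop)
LCP = "w" (length 1)


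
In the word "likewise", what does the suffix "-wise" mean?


Suffix: -wise
Example: likewise = like + -wise
Meaning = in the manner of


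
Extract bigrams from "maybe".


Word: "maybe" (length 5)
Number of bigrams = 5 - 2 + 1 = 4
  Position 0: "ma"
  Position 1: "ay"
  Position 2: "yb"
  Position 3: "be"
Bigrams = "ma", "ay", "yb", "be"


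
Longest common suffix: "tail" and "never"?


Word 1: "tail"
Word 2: "never"
Comparing from end:
  Pos -1: 'l' != 'r' (stop)
LCS = "" (length 0)


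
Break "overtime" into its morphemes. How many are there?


Word: "overtime"
Morphemes: over- | time
Each morpheme carries meaning
= 2 morphemes


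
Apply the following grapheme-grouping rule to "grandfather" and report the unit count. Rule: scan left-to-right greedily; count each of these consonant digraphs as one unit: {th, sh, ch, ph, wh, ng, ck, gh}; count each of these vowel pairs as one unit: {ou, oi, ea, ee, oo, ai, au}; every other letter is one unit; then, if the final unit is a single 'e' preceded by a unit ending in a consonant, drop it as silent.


Word: "grandfather" (11 letters)
Left-to-right scan:
  (1) 'g' (letter)
  (2) 'r' (letter)
  (3) 'a' (letter)
  (4) 'n' (letter)
  (5) 'd' (letter)
  (6) 'f' (letter)
  (7) 'a' (letter)
  (8) 'th' (digraph)
  (9) 'e' (letter)
  (10) 'r' (letter)
Units from scan: 10
Sound units = 10 units


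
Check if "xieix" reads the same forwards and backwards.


Word: "xieix"
Reversed: "xieix"
Forward == Backward? xieix == xieix
Palindrome = Yes


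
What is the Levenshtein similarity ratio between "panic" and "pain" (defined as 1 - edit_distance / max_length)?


Word 1: "panic" (length 5)
Word 2: "pain" (length 4)
One optimal edit sequence:
  1. keep 'p'
  2. keep 'a'
  3. delete 'n'  (+1)
  4. keep 'i'
  5. substitute 'c' -> 'n'  (+1)
Edit distance = 2
Max length = max(5, 4) = 5
Similarity = 1 - 2/5
= 0.6000


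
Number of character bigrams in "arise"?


Word: "arise" (length 5)
Number of 2-grams = length - 2 + 1 = 5 - 2 + 1
= 4


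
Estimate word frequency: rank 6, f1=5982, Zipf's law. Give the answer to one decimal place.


Zipf's law: f(r) = f(1) / r
f(1) = 5982
f(6) = 5982 / 6
= 997.0 occurrences


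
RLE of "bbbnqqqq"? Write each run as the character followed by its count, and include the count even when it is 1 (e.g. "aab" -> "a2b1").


String: "bbbnqqqq"
Scanning for consecutive runs:
  'b' x 3
  'n' x 1
  'q' x 4
RLE = "b3n1q4"


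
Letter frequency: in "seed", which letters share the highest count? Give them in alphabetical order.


Word: "seed"
Letter counts:
  'd': 1
  'e': 2
  's': 1
Maximum count = 2
Most frequent = 'e' (2 times each)


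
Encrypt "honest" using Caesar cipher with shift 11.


Word: "honest"
Shift: 11
Each letter → (letter + shift) mod 26:
  'h' (7) + 11 = 18 → 's'
  'o' (14) + 11 = 25 → 'z'
  'n' (13) + 11 = 24 → 'y'
  'e' (4) + 11 = 15 → 'p'
  's' (18) + 11 = 3 → 'd'
  't' (19) + 11 = 4 → 'e'
Result = "szypde"


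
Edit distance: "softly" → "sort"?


Word 1: "softly" (length 6)
Word 2: "sort" (length 4)
One optimal edit sequence (insert/delete/substitute each cost 1):
  1. keep 's'
  2. keep 'o'
  3. substitute 'f' -> 'r'  (+1)
  4. keep 't'
  5. delete 'l'  (+1)
  6. delete 'y'  (+1)
Total edit operations: 3
Edit distance = 3


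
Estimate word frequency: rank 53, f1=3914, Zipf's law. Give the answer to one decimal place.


Zipf's law: f(r) = f(1) / r
f(1) = 3914
f(53) = 3914 / 53
= 73.8 occurrences


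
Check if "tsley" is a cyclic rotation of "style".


Word: "style", Candidate: "tsley"
Method: check if candidate is substring of word+word
"stylestyle" contains "tsley"? No
Is rotation = No


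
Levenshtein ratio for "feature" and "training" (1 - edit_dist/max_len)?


Word 1: "feature" (length 7)
Word 2: "training" (length 8)
One optimal edit sequence:
  1. substitute 'f' -> 't'  (+1)
  2. substitute 'e' -> 'r'  (+1)
  3. keep 'a'
  4. insert 'i'  (+1)
  5. substitute 't' -> 'n'  (+1)
  6. substitute 'u' -> 'i'  (+1)
  7. substitute 'r' -> 'n'  (+1)
  8. substitute 'e' -> 'g'  (+1)
Edit distance = 7
Max length = max(7, 8) = 8
Similarity = 1 - 7/8
= 0.1250


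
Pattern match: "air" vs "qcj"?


Pattern of "air": [0, 1, 2]
Pattern of "qcj": [0, 1, 2]
Patterns match
Same pattern = Yes


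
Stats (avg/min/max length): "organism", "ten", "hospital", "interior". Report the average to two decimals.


Lengths: "organism"=8, "ten"=3, "hospital"=8, "interior"=8
Sum = 27, Count = 4
Average = 27/4 = 6.75
= avg=6.75, min=3, max=8


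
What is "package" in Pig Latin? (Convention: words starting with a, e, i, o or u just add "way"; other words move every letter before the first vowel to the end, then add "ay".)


Word: "package"
Starts with consonant(s) → move to end, add 'ay'
Consonant cluster: "p"
Pig Latin = "ackagepay"


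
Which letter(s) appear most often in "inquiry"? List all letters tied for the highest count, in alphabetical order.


Word: "inquiry"
Letter counts:
  'i': 2
  'n': 1
  'q': 1
  'r': 1
  'u': 1
  'y': 1
Maximum count = 2
Most frequent = 'i' (2 times each)


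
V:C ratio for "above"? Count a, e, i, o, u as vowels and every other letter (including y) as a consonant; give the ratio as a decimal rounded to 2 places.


Word: "above"
Vowels (a,e,i,o,u): 3
Consonants: 2
Ratio = 3/2
= 1.50


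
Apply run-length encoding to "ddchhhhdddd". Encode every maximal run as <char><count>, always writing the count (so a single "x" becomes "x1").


String: "ddchhhhdddd"
Scanning for consecutive runs:
  'd' x 2
  'c' x 1
  'h' x 4
  'd' x 4
RLE = "d2c1h4d4"


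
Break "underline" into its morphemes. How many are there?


Word: "underline"
Morphemes: under- | line
Each morpheme carries meaning
= 2 morphemes


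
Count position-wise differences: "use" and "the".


Comparing character by character (same length = 3):
  Pos 0: 'u' vs 't' !=
  Pos 1: 's' vs 'h' !=
  Pos 2: 'e' vs 'e' =
Hamming distance = 2


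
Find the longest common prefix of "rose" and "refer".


Word 1: "rose"
Word 2: "refer"
Comparing from start:
  Pos 0: 'r' == 'r'
  Pos 1: 'o' != 'e' (stop)
LCP = "r" (length 1)


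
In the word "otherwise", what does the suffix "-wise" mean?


Suffix: -wise
Example: otherwise = other + -wise
Meaning = in the manner of


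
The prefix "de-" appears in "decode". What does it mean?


Prefix: de-
Example: decode (de- + code)
Meaning = remove / reverse


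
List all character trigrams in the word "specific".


Word: "specific" (length 8)
Number of trigrams = 8 - 3 + 1 = 6
  Position 0: "spe"
  Position 1: "pec"
  Position 2: "eci"
  Position 3: "cif"
  Position 4: "ifi"
  Position 5: "fic"
Trigrams = "spe", "pec", "eci", "cif", "ifi", "fic"


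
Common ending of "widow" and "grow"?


Word 1: "widow"
Word 2: "grow"
Comparing from end:
  Pos -1: 'w' == 'w'
  Pos -2: 'o' == 'o'
  Pos -3: 'd' != 'r' (stop)
LCS = "ow" (length 2)


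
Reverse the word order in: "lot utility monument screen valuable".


Original: "lot utility monument screen valuable"
Words (1..n): lot | utility | monument | screen | valuable
Reversed (n..1): valuable | screen | monument | utility | lot
Result = "valuable screen monument utility lot"


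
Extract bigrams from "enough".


Word: "enough" (length 6)
Number of bigrams = 6 - 2 + 1 = 5
  Position 0: "en"
  Position 1: "no"
  Position 2: "ou"
  Position 3: "ug"
  Position 4: "gh"
Bigrams = "en", "no", "ou", "ug", "gh"


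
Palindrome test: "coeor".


Word: "coeor"
Reversed: "roeoc"
Forward == Backward? coeor != roeoc
Palindrome = No


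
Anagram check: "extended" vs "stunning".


Word 1: "extended" → sorted: ddeeentx
Word 2: "stunning" → sorted: ginnnstu
Same letters? ddeeentx != ginnnstu
Anagram = No


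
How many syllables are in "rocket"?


Word: "rocket"
Syllable breakdown: rock / et
Counting: 2 parts
= 2 syllables


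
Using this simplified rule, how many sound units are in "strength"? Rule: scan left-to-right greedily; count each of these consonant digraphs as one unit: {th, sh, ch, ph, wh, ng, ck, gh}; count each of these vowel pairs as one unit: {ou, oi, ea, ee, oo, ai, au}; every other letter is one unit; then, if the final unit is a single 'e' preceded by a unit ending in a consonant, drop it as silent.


Word: "strength" (8 letters)
Left-to-right scan:
  (1) 's' (letter)
  (2) 't' (letter)
  (3) 'r' (letter)
  (4) 'e' (letter)
  (5) 'ng' (digraph)
  (6) 'th' (digraph)
Units from scan: 6
Sound units = 6 units


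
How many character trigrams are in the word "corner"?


Word: "corner" (length 6)
Number of 3-grams = length - 3 + 1 = 6 - 3 + 1
= 4


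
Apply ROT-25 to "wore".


Word: "wore"
Shift: 25
Each letter → (letter + shift) mod 26:
  'w' (22) + 25 = 21 → 'v'
  'o' (14) + 25 = 13 → 'n'
  'r' (17) + 25 = 16 → 'q'
  'e' (4) + 25 = 3 → 'd'
Result = "vnqd"


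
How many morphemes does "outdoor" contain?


Word: "outdoor"
Morphemes: out- + door
Each morpheme carries meaning
= 2 morphemes


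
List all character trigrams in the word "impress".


Word: "impress" (length 7)
Number of trigrams = 7 - 3 + 1 = 5
  Position 0: "imp"
  Position 1: "mpr"
  Position 2: "pre"
  Position 3: "res"
  Position 4: "ess"
Trigrams = "imp", "mpr", "pre", "res", "ess"


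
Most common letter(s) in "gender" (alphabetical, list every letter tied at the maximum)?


Word: "gender"
Letter counts:
  'd': 1
  'e': 2
  'g': 1
  'n': 1
  'r': 1
Maximum count = 2
Most frequent = 'e' (2 times each)


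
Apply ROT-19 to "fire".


Word: "fire"
Shift: 19
Each letter → (letter + shift) mod 26:
  'f' (5) + 19 = 24 → 'y'
  'i' (8) + 19 = 1 → 'b'
  'r' (17) + 19 = 10 → 'k'
  'e' (4) + 19 = 23 → 'x'
Result = "ybkx"


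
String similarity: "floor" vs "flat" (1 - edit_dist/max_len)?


Word 1: "floor" (length 5)
Word 2: "flat" (length 4)
One optimal edit sequence:
  1. keep 'f'
  2. keep 'l'
  3. delete 'o'  (+1)
  4. substitute 'o' -> 'a'  (+1)
  5. substitute 'r' -> 't'  (+1)
Edit distance = 3
Max length = max(5, 4) = 5
Similarity = 1 - 3/5
= 0.4000


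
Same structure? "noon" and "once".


Pattern of "noon": [0, 1, 1, 0]
Pattern of "once": [0, 1, 2, 3]
Patterns do not match
Same pattern = No


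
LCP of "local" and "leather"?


Word 1: "local"
Word 2: "leather"
Comparing from start:
  Pos 0: 'l' == 'l'
  Pos 1: 'o' != 'e' (stop)
LCP = "l" (length 1)


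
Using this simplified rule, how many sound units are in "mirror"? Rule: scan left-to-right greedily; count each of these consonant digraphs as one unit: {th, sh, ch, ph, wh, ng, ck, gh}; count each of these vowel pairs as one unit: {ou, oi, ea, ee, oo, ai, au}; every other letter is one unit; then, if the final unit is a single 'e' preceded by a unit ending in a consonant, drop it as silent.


Word: "mirror" (6 letters)
Left-to-right scan:
  1. 'm' (letter)
  2. 'i' (letter)
  3. 'r' (letter)
  4. 'r' (letter)
  5. 'o' (letter)
  6. 'r' (letter)
Units from scan: 6
Sound units = 6 units


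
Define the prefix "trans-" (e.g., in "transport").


Prefix: trans-
Example: transport = trans- + port
Meaning = across


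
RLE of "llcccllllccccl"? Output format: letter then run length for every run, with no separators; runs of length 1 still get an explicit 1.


String: "llcccllllccccl"
Scanning for consecutive runs:
  'l' x 2
  'c' x 3
  'l' x 4
  'c' x 4
  'l' x 1
RLE = "l2c3l4c4l1"


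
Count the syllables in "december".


Word: "december"
Syllable breakdown: de | cem | ber
Counting: 3 parts
= 3 syllables


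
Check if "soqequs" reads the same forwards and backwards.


Word: "soqequs"
Reversed: "suqeqos"
Forward == Backward? soqequs != suqeqos
Palindrome = No


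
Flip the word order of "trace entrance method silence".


Original: "trace entrance method silence"
Words (1..n): trace | entrance | method | silence
Reversed (n..1): silence | method | entrance | trace
Result = "silence method entrance trace"


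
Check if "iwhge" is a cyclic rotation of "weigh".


Word: "weigh", Candidate: "iwhge"
Method: check if candidate is substring of word+word
"weighweigh" contains "iwhge"? No
Is rotation = No


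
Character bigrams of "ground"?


Word: "ground" (length 6)
Number of bigrams = 6 - 2 + 1 = 5
  Position 0: "gr"
  Position 1: "ro"
  Position 2: "ou"
  Position 3: "un"
  Position 4: "nd"
Bigrams = "gr", "ro", "ou", "un", "nd"


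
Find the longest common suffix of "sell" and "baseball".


Word 1: "sell"
Word 2: "baseball"
Comparing from end:
  Pos -1: 'l' == 'l'
  Pos -2: 'l' == 'l'
  Pos -3: 'e' != 'a' (stop)
LCS = "ll" (length 2)


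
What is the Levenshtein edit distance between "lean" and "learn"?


Word 1: "lean" (length 4)
Word 2: "learn" (length 5)
One optimal edit sequence (insert/delete/substitute each cost 1):
  1. keep 'l'
  2. keep 'e'
  3. keep 'a'
  4. insert 'r'  (+1)
  5. keep 'n'
Total edit operations: 1
Edit distance = 1


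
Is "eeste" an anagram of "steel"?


Word 1: "steel" → sorted: eelst
Word 2: "eeste" → sorted: eeest
Same letters? eelst != eeest
Anagram = No


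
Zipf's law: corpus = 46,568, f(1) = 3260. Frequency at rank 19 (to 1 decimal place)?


Zipf's law: f(r) = f(1) / r
f(1) = 3260
f(19) = 3260 / 19
= 171.6 occurrences


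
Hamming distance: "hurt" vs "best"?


Comparing character by character (same length = 4):
  Pos 0: 'h' vs 'b' !=
  Pos 1: 'u' vs 'e' !=
  Pos 2: 'r' vs 's' !=
  Pos 3: 't' vs 't' =
Hamming distance = 3


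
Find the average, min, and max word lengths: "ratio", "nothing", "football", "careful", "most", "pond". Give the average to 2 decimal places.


Lengths: "ratio"=5, "nothing"=7, "football"=8, "careful"=7, "most"=4, "pond"=4
Sum = 35, Count = 6
Average = 35/6 = 5.83
= avg=5.83, min=4, max=8


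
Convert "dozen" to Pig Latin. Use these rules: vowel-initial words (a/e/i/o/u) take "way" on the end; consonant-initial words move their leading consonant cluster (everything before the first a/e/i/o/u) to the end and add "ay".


Word: "dozen"
Starts with consonant(s) → move to end, add 'ay'
Consonant cluster: "d"
Pig Latin = "ozenday"


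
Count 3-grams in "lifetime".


Word: "lifetime" (length 8)
Number of 3-grams = length - 3 + 1 = 8 - 3 + 1
= 6


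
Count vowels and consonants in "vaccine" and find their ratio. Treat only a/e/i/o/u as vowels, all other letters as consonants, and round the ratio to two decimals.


Word: "vaccine"
Vowels (a,e,i,o,u): 3
Consonants: 4
Ratio = 3/4
= 0.75


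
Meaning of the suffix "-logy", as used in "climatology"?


Suffix: -logy
As in: climatology -> climate + -logy, with a spelling change
Meaning = study of


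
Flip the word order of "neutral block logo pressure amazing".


Original: "neutral block logo pressure amazing"
Words (1..n): neutral | block | logo | pressure | amazing
Reversed (n..1): amazing | pressure | logo | block | neutral
Result = "amazing pressure logo block neutral"


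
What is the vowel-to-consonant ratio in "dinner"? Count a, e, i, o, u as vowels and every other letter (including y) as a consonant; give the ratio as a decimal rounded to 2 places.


Word: "dinner"
Vowels (a,e,i,o,u): 2
Consonants: 4
Ratio = 2/4
= 0.50


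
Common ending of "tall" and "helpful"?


Word 1: "tall"
Word 2: "helpful"
Comparing from end:
  Pos -1: 'l' == 'l'
  Pos -2: 'l' != 'u' (stop)
LCS = "l" (length 1)


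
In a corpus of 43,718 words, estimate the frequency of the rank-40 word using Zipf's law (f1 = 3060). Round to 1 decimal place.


Zipf's law: f(r) = f(1) / r
f(1) = 3060
f(40) = 3060 / 40
= 76.5 occurrences


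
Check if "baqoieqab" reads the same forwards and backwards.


Word: "baqoieqab"
Reversed: "baqeioqab"
Forward == Backward? baqoieqab != baqeioqab
Palindrome = No


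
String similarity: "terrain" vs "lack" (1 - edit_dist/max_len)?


Word 1: "terrain" (length 7)
Word 2: "lack" (length 4)
One optimal edit sequence:
  1. delete 't'  (+1)
  2. delete 'e'  (+1)
  3. delete 'r'  (+1)
  4. substitute 'r' -> 'l'  (+1)
  5. keep 'a'
  6. substitute 'i' -> 'c'  (+1)
  7. substitute 'n' -> 'k'  (+1)
Edit distance = 6
Max length = max(7, 4) = 7
Similarity = 1 - 6/7
= 0.1429


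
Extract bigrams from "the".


Word: "the" (length 3)
Number of bigrams = 3 - 2 + 1 = 2
  Position 0: "th"
  Position 1: "he"
Bigrams = "th", "he"


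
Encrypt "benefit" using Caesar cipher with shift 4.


Word: "benefit"
Shift: 4
Each letter → (letter + shift) mod 26:
  'b' (1) + 4 = 5 → 'f'
  'e' (4) + 4 = 8 → 'i'
  'n' (13) + 4 = 17 → 'r'
  'e' (4) + 4 = 8 → 'i'
  'f' (5) + 4 = 9 → 'j'
  'i' (8) + 4 = 12 → 'm'
  't' (19) + 4 = 23 → 'x'
Result = "firijmx"


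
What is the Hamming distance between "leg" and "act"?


Comparing character by character (same length = 3):
  Pos 0: 'l' vs 'a' !=
  Pos 1: 'e' vs 'c' !=
  Pos 2: 'g' vs 't' !=
Hamming distance = 3


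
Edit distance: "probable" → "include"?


Word 1: "probable" (length 8)
Word 2: "include" (length 7)
One optimal edit sequence (insert/delete/substitute each cost 1):
  1. delete 'p'  (+1)
  2. substitute 'r' -> 'i'  (+1)
  3. substitute 'o' -> 'n'  (+1)
  4. substitute 'b' -> 'c'  (+1)
  5. substitute 'a' -> 'l'  (+1)
  6. substitute 'b' -> 'u'  (+1)
  7. substitute 'l' -> 'd'  (+1)
  8. keep 'e'
Total edit operations: 7
Edit distance = 7


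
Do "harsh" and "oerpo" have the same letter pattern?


Pattern of "harsh": [0, 1, 2, 3, 0]
Pattern of "oerpo": [0, 1, 2, 3, 0]
Patterns match
Same pattern = Yes


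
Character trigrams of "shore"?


Word: "shore" (length 5)
Number of trigrams = 5 - 3 + 1 = 3
  Position 0: "sho"
  Position 1: "hor"
  Position 2: "ore"
Trigrams = "sho", "hor", "ore"


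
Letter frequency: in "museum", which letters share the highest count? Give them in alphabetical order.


Word: "museum"
Letter counts:
  'e': 1
  'm': 2
  's': 1
  'u': 2
Maximum count = 2
Most frequent = 'm', 'u' (2 times each)


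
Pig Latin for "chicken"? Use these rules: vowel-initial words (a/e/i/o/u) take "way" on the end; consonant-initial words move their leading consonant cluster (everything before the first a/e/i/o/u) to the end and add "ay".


Word: "chicken"
Starts with consonant(s) → move to end, add 'ay'
Consonant cluster: "ch"
Pig Latin = "ickenchay"


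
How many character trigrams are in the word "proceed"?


Word: "proceed" (length 7)
Number of 3-grams = length - 3 + 1 = 7 - 3 + 1
= 5


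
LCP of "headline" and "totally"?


Word 1: "headline"
Word 2: "totally"
Comparing from start:
  Pos 0: 'h' != 't' (stop)
LCP = "" (length 0)


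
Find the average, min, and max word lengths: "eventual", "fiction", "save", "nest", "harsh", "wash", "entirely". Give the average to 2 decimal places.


Lengths: "eventual"=8, "fiction"=7, "save"=4, "nest"=4, "harsh"=5, "wash"=4, "entirely"=8
Sum = 40, Count = 7
Average = 40/7 = 5.71
= avg=5.71, min=4, max=8


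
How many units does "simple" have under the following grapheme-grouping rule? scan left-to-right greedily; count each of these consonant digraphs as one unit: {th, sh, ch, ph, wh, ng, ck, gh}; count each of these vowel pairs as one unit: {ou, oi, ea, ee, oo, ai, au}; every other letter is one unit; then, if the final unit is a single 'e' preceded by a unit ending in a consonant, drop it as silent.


Word: "simple" (6 letters)
Left-to-right scan:
  (1) 's' (letter)
  (2) 'i' (letter)
  (3) 'm' (letter)
  (4) 'p' (letter)
  (5) 'l' (letter)
  (6) 'e' (letter)
Units from scan: 6
Final unit is 'e' after a consonant -> drop as silent (-1)
Sound units = 5 units


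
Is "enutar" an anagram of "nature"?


Word 1: "nature" → sorted: aenrtu
Word 2: "enutar" → sorted: aenrtu
Same letters? aenrtu == aenrtu
Anagram = Yes


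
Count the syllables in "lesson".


Word: "lesson"
Syllable breakdown: les · son
Counting: 2 parts
= 2 syllables


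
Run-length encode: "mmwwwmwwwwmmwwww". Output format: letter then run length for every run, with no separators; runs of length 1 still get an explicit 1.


String: "mmwwwmwwwwmmwwww"
Scanning for consecutive runs:
  'm' x 2
  'w' x 3
  'm' x 1
  'w' x 4
  'm' x 2
  'w' x 4
RLE = "m2w3m1w4m2w4"


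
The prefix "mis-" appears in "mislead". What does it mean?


Prefix: mis-
Example: mislead = mis- + lead
Meaning = wrongly


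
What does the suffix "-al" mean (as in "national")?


Suffix: -al
Example: national = nation + -al
Meaning = relating to


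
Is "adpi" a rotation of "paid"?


Word: "paid", Candidate: "adpi"
Method: check if candidate is substring of word+word
"paidpaid" contains "adpi"? No
Is rotation = No


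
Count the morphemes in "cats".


Word: "cats"
Morphemes: cat + -s
Each morpheme carries meaning
= 2 morphemes


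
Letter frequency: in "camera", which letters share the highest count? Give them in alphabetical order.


Word: "camera"
Letter counts:
  'a': 2
  'c': 1
  'e': 1
  'm': 1
  'r': 1
Maximum count = 2
Most frequent = 'a' (2 times each)


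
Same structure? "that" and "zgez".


Pattern of "that": [0, 1, 2, 0]
Pattern of "zgez": [0, 1, 2, 0]
Patterns match
Same pattern = Yes


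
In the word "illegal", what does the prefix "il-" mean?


Prefix: il-
Example: illegal = il- + legal
Meaning = not


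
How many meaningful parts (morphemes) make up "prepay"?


Word: "prepay"
Morphemes: pre- + pay
Each morpheme carries meaning
= 2 morphemes


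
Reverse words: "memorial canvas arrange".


Original: "memorial canvas arrange"
Words (1..n): memorial | canvas | arrange
Reversed (n..1): arrange | canvas | memorial
Result = "arrange canvas memorial"


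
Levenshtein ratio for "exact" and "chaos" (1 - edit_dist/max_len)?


Word 1: "exact" (length 5)
Word 2: "chaos" (length 5)
One optimal edit sequence:
  1. substitute 'e' -> 'c'  (+1)
  2. substitute 'x' -> 'h'  (+1)
  3. keep 'a'
  4. substitute 'c' -> 'o'  (+1)
  5. substitute 't' -> 's'  (+1)
Edit distance = 4
Max length = max(5, 5) = 5
Similarity = 1 - 4/5
= 0.2000


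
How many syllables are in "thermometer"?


Word: "thermometer"
Syllable breakdown: ther · mom · e · ter
Counting: 4 parts
= 4 syllables


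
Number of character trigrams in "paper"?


Word: "paper" (length 5)
Number of 3-grams = length - 3 + 1 = 5 - 3 + 1
= 3


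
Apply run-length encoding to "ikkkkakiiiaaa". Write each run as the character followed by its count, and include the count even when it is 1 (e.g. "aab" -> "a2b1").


String: "ikkkkakiiiaaa"
Scanning for consecutive runs:
  'i' x 1
  'k' x 4
  'a' x 1
  'k' x 1
  'i' x 3
  'a' x 3
RLE = "i1k4a1k1i3a3"


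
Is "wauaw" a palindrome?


Word: "wauaw"
Reversed: "wauaw"
Forward == Backward? wauaw == wauaw
Palindrome = Yes


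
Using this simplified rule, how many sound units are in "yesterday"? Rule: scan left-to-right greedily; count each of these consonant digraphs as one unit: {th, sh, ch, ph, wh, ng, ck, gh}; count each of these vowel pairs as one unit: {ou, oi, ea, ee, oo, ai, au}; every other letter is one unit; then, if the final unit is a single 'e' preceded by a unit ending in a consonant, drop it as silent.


Word: "yesterday" (9 letters)
Left-to-right scan:
  (1) 'y' (letter)
  (2) 'e' (letter)
  (3) 's' (letter)
  (4) 't' (letter)
  (5) 'e' (letter)
  (6) 'r' (letter)
  (7) 'd' (letter)
  (8) 'a' (letter)
  (9) 'y' (letter)
Units from scan: 9
Sound units = 9 units


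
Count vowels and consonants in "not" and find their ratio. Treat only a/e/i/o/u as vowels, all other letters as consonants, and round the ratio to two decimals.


Word: "not"
Vowels (a,e,i,o,u): 1
Consonants: 2
Ratio = 1/2
= 0.50


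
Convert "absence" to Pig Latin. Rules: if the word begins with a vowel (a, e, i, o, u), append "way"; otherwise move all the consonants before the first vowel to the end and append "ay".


Word: "absence"
Starts with vowel → add 'way'
Pig Latin = "absenceway"


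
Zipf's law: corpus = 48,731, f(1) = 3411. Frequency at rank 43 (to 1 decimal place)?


Zipf's law: f(r) = f(1) / r
f(1) = 3411
f(43) = 3411 / 43
= 79.3 occurrences


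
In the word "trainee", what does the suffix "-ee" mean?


Suffix: -ee
As in: trainee -> train + -ee
Meaning = one who receives


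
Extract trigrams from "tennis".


Word: "tennis" (length 6)
Number of trigrams = 6 - 3 + 1 = 4
  Position 0: "ten"
  Position 1: "enn"
  Position 2: "nni"
  Position 3: "nis"
Trigrams = "ten", "enn", "nni", "nis"


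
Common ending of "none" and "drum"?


Word 1: "none"
Word 2: "drum"
Comparing from end:
  Pos -1: 'e' != 'm' (stop)
LCS = "" (length 0)


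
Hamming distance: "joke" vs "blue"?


Comparing character by character (same length = 4):
  Pos 0: 'j' vs 'b' !=
  Pos 1: 'o' vs 'l' !=
  Pos 2: 'k' vs 'u' !=
  Pos 3: 'e' vs 'e' =
Hamming distance = 3


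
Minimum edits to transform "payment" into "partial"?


Word 1: "payment" (length 7)
Word 2: "partial" (length 7)
One optimal edit sequence (insert/delete/substitute each cost 1):
  1. keep 'p'
  2. keep 'a'
  3. substitute 'y' -> 'r'  (+1)
  4. substitute 'm' -> 't'  (+1)
  5. substitute 'e' -> 'i'  (+1)
  6. substitute 'n' -> 'a'  (+1)
  7. substitute 't' -> 'l'  (+1)
Total edit operations: 5
Edit distance = 5


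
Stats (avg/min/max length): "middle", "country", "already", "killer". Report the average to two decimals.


Lengths: "middle"=6, "country"=7, "already"=7, "killer"=6
Sum = 26, Count = 4
Average = 26/4 = 6.50
= avg=6.50, min=6, max=7


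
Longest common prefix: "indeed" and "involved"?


Word 1: "indeed"
Word 2: "involved"
Comparing from start:
  Pos 0: 'i' == 'i'
  Pos 1: 'n' == 'n'
  Pos 2: 'd' != 'v' (stop)
LCP = "in" (length 2)


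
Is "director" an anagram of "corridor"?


Word 1: "corridor" → sorted: cdioorrr
Word 2: "director" → sorted: cdeiorrt
Same letters? cdioorrr != cdeiorrt
Anagram = No


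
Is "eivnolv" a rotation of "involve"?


Word: "involve", Candidate: "eivnolv"
Method: check if candidate is substring of word+word
"involveinvolve" contains "eivnolv"? No
Is rotation = No


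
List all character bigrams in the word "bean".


Word: "bean" (length 4)
Number of bigrams = 4 - 2 + 1 = 3
  Position 0: "be"
  Position 1: "ea"
  Position 2: "an"
Bigrams = "be", "ea", "an"


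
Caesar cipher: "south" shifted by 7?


Word: "south"
Shift: 7
Each letter → (letter + shift) mod 26:
  's' (18) + 7 = 25 → 'z'
  'o' (14) + 7 = 21 → 'v'
  'u' (20) + 7 = 1 → 'b'
  't' (19) + 7 = 0 → 'a'
  'h' (7) + 7 = 14 → 'o'
Result = "zvbao"


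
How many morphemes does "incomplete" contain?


Word: "incomplete"
Morphemes: in- / complete
Each morpheme carries meaning
= 2 morphemes


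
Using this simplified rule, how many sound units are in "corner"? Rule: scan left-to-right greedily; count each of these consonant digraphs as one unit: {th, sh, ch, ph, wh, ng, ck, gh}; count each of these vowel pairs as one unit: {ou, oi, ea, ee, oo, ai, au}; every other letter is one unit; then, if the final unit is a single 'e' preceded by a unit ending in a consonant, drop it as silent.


Word: "corner" (6 letters)
Left-to-right scan:
  1. 'c' (letter)
  2. 'o' (letter)
  3. 'r' (letter)
  4. 'n' (letter)
  5. 'e' (letter)
  6. 'r' (letter)
Units from scan: 6
Sound units = 6 units


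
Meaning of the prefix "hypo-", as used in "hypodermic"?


Prefix: hypo-
Example: hypodermic (hypo- + dermic)
Meaning = under / below normal


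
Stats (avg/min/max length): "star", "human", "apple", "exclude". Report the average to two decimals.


Lengths: "star"=4, "human"=5, "apple"=5, "exclude"=7
Sum = 21, Count = 4
Average = 21/4 = 5.25
= avg=5.25, min=4, max=7


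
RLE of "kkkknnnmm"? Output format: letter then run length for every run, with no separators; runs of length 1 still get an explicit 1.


String: "kkkknnnmm"
Scanning for consecutive runs:
  'k' x 4
  'n' x 3
  'm' x 2
RLE = "k4n3m2"


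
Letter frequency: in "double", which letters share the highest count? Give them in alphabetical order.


Word: "double"
Letter counts:
  'b': 1
  'd': 1
  'e': 1
  'l': 1
  'o': 1
  'u': 1
Maximum count = 1
Most frequent = 'b', 'd', 'e', 'l', 'o', 'u' (1 time each)


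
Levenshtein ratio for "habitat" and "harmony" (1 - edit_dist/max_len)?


Word 1: "habitat" (length 7)
Word 2: "harmony" (length 7)
One optimal edit sequence:
  1. keep 'h'
  2. keep 'a'
  3. substitute 'b' -> 'r'  (+1)
  4. substitute 'i' -> 'm'  (+1)
  5. substitute 't' -> 'o'  (+1)
  6. substitute 'a' -> 'n'  (+1)
  7. substitute 't' -> 'y'  (+1)
Edit distance = 5
Max length = max(7, 7) = 7
Similarity = 1 - 5/7
= 0.2857


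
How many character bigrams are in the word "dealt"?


Word: "dealt" (length 5)
Number of 2-grams = length - 2 + 1 = 5 - 2 + 1
= 4


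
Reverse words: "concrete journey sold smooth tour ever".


Original: "concrete journey sold smooth tour ever"
Words (1..n): concrete | journey | sold | smooth | tour | ever
Reversed (n..1): ever | tour | smooth | sold | journey | concrete
Result = "ever tour smooth sold journey concrete"


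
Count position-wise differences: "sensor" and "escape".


Comparing character by character (same length = 6):
  Pos 0: 's' vs 'e' !=
  Pos 1: 'e' vs 's' !=
  Pos 2: 'n' vs 'c' !=
  Pos 3: 's' vs 'a' !=
  Pos 4: 'o' vs 'p' !=
  Pos 5: 'r' vs 'e' !=
Hamming distance = 6


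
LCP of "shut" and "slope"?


Word 1: "shut"
Word 2: "slope"
Comparing from start:
  Pos 0: 's' == 's'
  Pos 1: 'h' != 'l' (stop)
LCP = "s" (length 1)


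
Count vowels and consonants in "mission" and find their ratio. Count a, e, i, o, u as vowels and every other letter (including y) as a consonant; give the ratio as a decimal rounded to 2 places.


Word: "mission"
Vowels (a,e,i,o,u): 3
Consonants: 4
Ratio = 3/4
= 0.75


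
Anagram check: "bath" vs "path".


Word 1: "bath" → sorted: abht
Word 2: "path" → sorted: ahpt
Same letters? abht != ahpt
Anagram = No


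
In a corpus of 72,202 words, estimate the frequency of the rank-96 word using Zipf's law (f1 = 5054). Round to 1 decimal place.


Zipf's law: f(r) = f(1) / r
f(1) = 5054
f(96) = 5054 / 96
= 52.6 occurrences


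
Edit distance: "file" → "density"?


Word 1: "file" (length 4)
Word 2: "density" (length 7)
One optimal edit sequence (insert/delete/substitute each cost 1):
  1. insert 'd'  (+1)
  2. insert 'e'  (+1)
  3. insert 'n'  (+1)
  4. substitute 'f' -> 's'  (+1)
  5. keep 'i'
  6. substitute 'l' -> 't'  (+1)
  7. substitute 'e' -> 'y'  (+1)
Total edit operations: 6
Edit distance = 6


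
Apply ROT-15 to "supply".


Word: "supply"
Shift: 15
Each letter → (letter + shift) mod 26:
  's' (18) + 15 = 7 → 'h'
  'u' (20) + 15 = 9 → 'j'
  'p' (15) + 15 = 4 → 'e'
  'p' (15) + 15 = 4 → 'e'
  'l' (11) + 15 = 0 → 'a'
  'y' (24) + 15 = 13 → 'n'
Result = "hjeean"


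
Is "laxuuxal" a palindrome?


Word: "laxuuxal"
Reversed: "laxuuxal"
Forward == Backward? laxuuxal == laxuuxal
Palindrome = Yes


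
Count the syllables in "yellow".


Word: "yellow"
Syllable breakdown: yel · low
Counting: 2 parts
= 2 syllables


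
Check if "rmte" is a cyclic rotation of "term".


Word: "term", Candidate: "rmte"
Method: check if candidate is substring of word+word
"termterm" contains "rmte"? Yes
Is rotation = Yes


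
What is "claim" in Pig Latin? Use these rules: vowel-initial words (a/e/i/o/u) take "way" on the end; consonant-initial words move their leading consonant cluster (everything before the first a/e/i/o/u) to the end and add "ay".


Word: "claim"
Starts with consonant(s) → move to end, add 'ay'
Consonant cluster: "cl"
Pig Latin = "aimclay"


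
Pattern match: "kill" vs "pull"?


Pattern of "kill": [0, 1, 2, 2]
Pattern of "pull": [0, 1, 2, 2]
Patterns match
Same pattern = Yes


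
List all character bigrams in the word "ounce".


Word: "ounce" (length 5)
Number of bigrams = 5 - 2 + 1 = 4
  Position 0: "ou"
  Position 1: "un"
  Position 2: "nc"
  Position 3: "ce"
Bigrams = "ou", "un", "nc", "ce"


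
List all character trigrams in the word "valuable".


Word: "valuable" (length 8)
Number of trigrams = 8 - 3 + 1 = 6
  Position 0: "val"
  Position 1: "alu"
  Position 2: "lua"
  Position 3: "uab"
  Position 4: "abl"
  Position 5: "ble"
Trigrams = "val", "alu", "lua", "uab", "abl", "ble"


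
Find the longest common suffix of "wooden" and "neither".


Word 1: "wooden"
Word 2: "neither"
Comparing from end:
  Pos -1: 'n' != 'r' (stop)
LCS = "" (length 0)


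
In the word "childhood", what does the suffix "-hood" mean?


Suffix: -hood
Example: childhood = child + -hood
Meaning = state / condition


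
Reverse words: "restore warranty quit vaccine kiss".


Original: "restore warranty quit vaccine kiss"
Words (1..n): restore | warranty | quit | vaccine | kiss
Reversed (n..1): kiss | vaccine | quit | warranty | restore
Result = "kiss vaccine quit warranty restore"


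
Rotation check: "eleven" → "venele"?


Word: "eleven", Candidate: "venele"
Method: check if candidate is substring of word+word
"eleveneleven" contains "venele"? Yes
Is rotation = Yes


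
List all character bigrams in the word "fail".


Word: "fail" (length 4)
Number of bigrams = 4 - 2 + 1 = 3
  Position 0: "fa"
  Position 1: "ai"
  Position 2: "il"
Bigrams = "fa", "ai", "il"


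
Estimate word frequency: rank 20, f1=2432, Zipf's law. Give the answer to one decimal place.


Zipf's law: f(r) = f(1) / r
f(1) = 2432
f(20) = 2432 / 20
= 121.6 occurrences


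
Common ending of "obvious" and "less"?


Word 1: "obvious"
Word 2: "less"
Comparing from end:
  Pos -1: 's' == 's'
  Pos -2: 'u' != 's' (stop)
LCS = "s" (length 1)


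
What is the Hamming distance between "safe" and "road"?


Comparing character by character (same length = 4):
  Pos 0: 's' vs 'r' !=
  Pos 1: 'a' vs 'o' !=
  Pos 2: 'f' vs 'a' !=
  Pos 3: 'e' vs 'd' !=
Hamming distance = 4


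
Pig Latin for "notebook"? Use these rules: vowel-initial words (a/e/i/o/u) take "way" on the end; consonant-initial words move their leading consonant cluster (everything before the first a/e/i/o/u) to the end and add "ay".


Word: "notebook"
Starts with consonant(s) → move to end, add 'ay'
Consonant cluster: "n"
Pig Latin = "otebooknay"


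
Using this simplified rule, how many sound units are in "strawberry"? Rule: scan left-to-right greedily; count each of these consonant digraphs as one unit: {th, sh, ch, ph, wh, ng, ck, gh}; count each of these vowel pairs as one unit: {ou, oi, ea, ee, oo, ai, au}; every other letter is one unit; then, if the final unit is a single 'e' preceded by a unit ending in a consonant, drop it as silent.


Word: "strawberry" (10 letters)
Left-to-right scan:
  1. 's' (letter)
  2. 't' (letter)
  3. 'r' (letter)
  4. 'a' (letter)
  5. 'w' (letter)
  6. 'b' (letter)
  7. 'e' (letter)
  8. 'r' (letter)
  9. 'r' (letter)
  10. 'y' (letter)
Units from scan: 10
Sound units = 10 units


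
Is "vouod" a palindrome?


Word: "vouod"
Reversed: "douov"
Forward == Backward? vouod != douov
Palindrome = No


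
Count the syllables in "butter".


Word: "butter"
Syllable breakdown: but | ter
Counting: 2 parts
= 2 syllables


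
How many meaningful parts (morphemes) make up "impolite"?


Word: "impolite"
Morphemes: im- / polite
Each morpheme carries meaning
= 2 morphemes


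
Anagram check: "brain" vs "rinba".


Word 1: "brain" → sorted: abinr
Word 2: "rinba" → sorted: abinr
Same letters? abinr == abinr
Anagram = Yes


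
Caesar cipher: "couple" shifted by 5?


Word: "couple"
Shift: 5
Each letter → (letter + shift) mod 26:
  'c' (2) + 5 = 7 → 'h'
  'o' (14) + 5 = 19 → 't'
  'u' (20) + 5 = 25 → 'z'
  'p' (15) + 5 = 20 → 'u'
  'l' (11) + 5 = 16 → 'q'
  'e' (4) + 5 = 9 → 'j'
Result = "htzuqj"


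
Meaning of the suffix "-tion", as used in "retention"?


Suffix: -tion
Example: retention = retain + -tion, with a spelling change
Meaning = act or process


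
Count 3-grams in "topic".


Word: "topic" (length 5)
Number of 3-grams = length - 3 + 1 = 5 - 3 + 1
= 3


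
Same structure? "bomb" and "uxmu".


Pattern of "bomb": [0, 1, 2, 0]
Pattern of "uxmu": [0, 1, 2, 0]
Patterns match
Same pattern = Yes


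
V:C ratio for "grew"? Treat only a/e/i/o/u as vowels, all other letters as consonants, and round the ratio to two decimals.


Word: "grew"
Vowels (a,e,i,o,u): 1
Consonants: 3
Ratio = 1/3
= 0.33


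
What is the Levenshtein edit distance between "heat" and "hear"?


Word 1: "heat" (length 4)
Word 2: "hear" (length 4)
One optimal edit sequence (insert/delete/substitute each cost 1):
  1. keep 'h'
  2. keep 'e'
  3. keep 'a'
  4. substitute 't' -> 'r'  (+1)
Total edit operations: 1
Edit distance = 1


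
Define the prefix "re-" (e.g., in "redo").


Prefix: re-
Example: redo = re- + do
Meaning = again


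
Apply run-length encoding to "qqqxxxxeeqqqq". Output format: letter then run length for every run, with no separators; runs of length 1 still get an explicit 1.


String: "qqqxxxxeeqqqq"
Scanning for consecutive runs:
  'q' x 3
  'x' x 4
  'e' x 2
  'q' x 4
RLE = "q3x4e2q4"


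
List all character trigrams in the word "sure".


Word: "sure" (length 4)
Number of trigrams = 4 - 3 + 1 = 2
  Position 0: "sur"
  Position 1: "ure"
Trigrams = "sur", "ure"


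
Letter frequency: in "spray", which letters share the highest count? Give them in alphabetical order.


Word: "spray"
Letter counts:
  'a': 1
  'p': 1
  'r': 1
  's': 1
  'y': 1
Maximum count = 1
Most frequent = 'a', 'p', 'r', 's', 'y' (1 time each)
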